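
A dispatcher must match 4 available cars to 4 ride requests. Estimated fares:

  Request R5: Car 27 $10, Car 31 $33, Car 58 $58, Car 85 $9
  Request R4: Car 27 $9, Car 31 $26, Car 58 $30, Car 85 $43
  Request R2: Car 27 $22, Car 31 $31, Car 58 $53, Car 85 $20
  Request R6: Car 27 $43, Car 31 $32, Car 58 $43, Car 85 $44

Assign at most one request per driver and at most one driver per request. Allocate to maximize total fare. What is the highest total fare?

Max total: $175

Optimal: Car 27→Request R6 ($43), Car 31→Request R2 ($31), Car 58→Request R5 ($58), Car 85→Request R4 ($43) — total 43+31+58+43 = $175.
Max-entry greedy (repeatedly take the single best remaining cell) gives $142, worse by 33.
Next-best assignment: Car 27→Request R6, Car 31→Request R5, Car 58→Request R2, Car 85→Request R4 = $172.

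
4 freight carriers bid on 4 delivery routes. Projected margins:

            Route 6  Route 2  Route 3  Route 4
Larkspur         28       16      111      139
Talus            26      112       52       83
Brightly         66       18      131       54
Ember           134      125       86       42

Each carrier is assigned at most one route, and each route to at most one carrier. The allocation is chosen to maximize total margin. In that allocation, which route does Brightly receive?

Brightly receives Route 3.

This is a one-to-one assignment (maximum-weight bipartite matching).
Optimal: Larkspur→Route 4 ($139k), Talus→Route 2 ($112k), Brightly→Route 3 ($131k), Ember→Route 6 ($134k) — total 139+112+131+134 = $516k.
Swapping Brightly↔Larkspur (Brightly→Route 4 $54k, Larkspur→Route 3 $111k) loses 105.
Checked against all permutations: $516k is optimal.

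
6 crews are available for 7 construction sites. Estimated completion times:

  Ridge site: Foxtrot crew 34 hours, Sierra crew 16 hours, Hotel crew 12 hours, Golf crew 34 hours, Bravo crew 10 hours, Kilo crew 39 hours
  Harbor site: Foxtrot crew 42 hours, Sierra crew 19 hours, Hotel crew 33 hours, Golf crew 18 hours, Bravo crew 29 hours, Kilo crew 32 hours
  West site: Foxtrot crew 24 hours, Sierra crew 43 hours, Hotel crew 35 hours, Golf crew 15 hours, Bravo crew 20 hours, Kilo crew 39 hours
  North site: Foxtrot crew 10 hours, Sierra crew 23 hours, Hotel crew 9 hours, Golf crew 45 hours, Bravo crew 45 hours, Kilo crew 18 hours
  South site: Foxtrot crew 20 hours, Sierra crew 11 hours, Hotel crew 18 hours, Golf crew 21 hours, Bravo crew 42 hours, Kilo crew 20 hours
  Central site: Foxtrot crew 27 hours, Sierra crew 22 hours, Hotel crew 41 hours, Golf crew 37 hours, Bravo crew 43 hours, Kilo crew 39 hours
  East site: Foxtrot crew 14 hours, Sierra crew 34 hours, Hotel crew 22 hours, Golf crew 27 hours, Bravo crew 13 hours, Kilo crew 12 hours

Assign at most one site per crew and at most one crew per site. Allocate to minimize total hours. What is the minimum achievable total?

Optimal: Foxtrot crew→North site (10 hours), Sierra crew→South site (11 hours), Hotel crew→Ridge site (12 hours), Golf crew→Harbor site (18 hours), Bravo crew→West site (20 hours), Kilo crew→East site (12 hours) — total 10+11+12+18+20+12 = 83 hours.
Min-entry greedy (repeatedly take the single cheapest remaining cell) gives 84 hours, worse by 1.
Next-best assignment: Foxtrot crew→West site, Sierra crew→South site, Hotel crew→North site, Golf crew→Harbor site, Bravo crew→Ridge site, Kilo crew→East site = 84 hours.

Min total: 83 hours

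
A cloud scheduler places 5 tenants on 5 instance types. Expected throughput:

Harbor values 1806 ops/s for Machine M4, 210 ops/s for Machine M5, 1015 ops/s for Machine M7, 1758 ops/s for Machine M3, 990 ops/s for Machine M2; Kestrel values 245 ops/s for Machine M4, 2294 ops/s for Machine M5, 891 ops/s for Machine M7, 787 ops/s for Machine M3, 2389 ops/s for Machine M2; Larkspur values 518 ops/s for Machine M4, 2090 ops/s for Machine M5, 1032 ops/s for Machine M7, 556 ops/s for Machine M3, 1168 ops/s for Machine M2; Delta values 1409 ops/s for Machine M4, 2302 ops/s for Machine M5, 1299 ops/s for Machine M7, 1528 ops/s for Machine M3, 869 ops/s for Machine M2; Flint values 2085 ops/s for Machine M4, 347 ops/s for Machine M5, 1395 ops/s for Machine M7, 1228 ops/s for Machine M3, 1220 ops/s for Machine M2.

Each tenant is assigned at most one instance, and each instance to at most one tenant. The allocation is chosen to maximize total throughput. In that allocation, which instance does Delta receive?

Delta receives Machine M7.

Optimal: Harbor→Machine M3 (1758 ops/s), Kestrel→Machine M2 (2389 ops/s), Larkspur→Machine M5 (2090 ops/s), Delta→Machine M7 (1299 ops/s), Flint→Machine M4 (2085 ops/s) — total 1758+2389+2090+1299+2085 = 9621 ops/s.
Row-greedy (each tenant in turn takes its best remaining instance) gives 9208 ops/s, worse by 413.
Swapping Kestrel↔Larkspur (Kestrel→Machine M5 2294 ops/s, Larkspur→Machine M2 1168 ops/s) loses 1017.
Delta's own top instance is Machine M5 (2302 ops/s), but forcing Delta→Machine M5 and reassigning the rest optimally gives only 9566 ops/s — worse by 55.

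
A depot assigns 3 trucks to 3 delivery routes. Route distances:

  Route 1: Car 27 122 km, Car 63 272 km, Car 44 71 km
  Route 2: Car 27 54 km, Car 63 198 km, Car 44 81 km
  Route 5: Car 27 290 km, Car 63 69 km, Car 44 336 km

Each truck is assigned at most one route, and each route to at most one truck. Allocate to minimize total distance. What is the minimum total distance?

Treat this as an assignment problem: match each truck to one route.
Optimal: Car 27→Route 2 (54 km), Car 63→Route 5 (69 km), Car 44→Route 1 (71 km) — total 54+69+71 = 194 km.

Minimum total: 194 km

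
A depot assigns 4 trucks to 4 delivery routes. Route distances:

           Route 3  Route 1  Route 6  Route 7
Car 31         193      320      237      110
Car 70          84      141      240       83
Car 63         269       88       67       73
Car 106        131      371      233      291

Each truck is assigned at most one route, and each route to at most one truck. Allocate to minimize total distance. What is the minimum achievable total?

Min total: 449 km

Optimal: Car 31→Route 7 (110 km), Car 70→Route 1 (141 km), Car 63→Route 6 (67 km), Car 106→Route 3 (131 km) — total 110+141+67+131 = 449 km.
Row-greedy (each truck in turn takes its cheapest remaining route) gives 632 km, worse by 183.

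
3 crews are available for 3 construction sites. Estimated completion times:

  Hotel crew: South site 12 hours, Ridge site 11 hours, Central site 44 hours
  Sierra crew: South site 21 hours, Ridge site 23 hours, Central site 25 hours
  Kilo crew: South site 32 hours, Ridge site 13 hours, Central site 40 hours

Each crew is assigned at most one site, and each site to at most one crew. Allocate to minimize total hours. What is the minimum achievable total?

Optimal: Hotel crew→South site (12 hours), Sierra crew→Central site (25 hours), Kilo crew→Ridge site (13 hours) — total 12+25+13 = 50 hours.
Min-entry greedy (repeatedly take the single cheapest remaining cell) gives 72 hours, worse by 22.
Swapping Kilo crew↔Hotel crew (Kilo crew→South site 32 hours, Hotel crew→Ridge site 11 hours) adds 18.

Minimum total: 50 hours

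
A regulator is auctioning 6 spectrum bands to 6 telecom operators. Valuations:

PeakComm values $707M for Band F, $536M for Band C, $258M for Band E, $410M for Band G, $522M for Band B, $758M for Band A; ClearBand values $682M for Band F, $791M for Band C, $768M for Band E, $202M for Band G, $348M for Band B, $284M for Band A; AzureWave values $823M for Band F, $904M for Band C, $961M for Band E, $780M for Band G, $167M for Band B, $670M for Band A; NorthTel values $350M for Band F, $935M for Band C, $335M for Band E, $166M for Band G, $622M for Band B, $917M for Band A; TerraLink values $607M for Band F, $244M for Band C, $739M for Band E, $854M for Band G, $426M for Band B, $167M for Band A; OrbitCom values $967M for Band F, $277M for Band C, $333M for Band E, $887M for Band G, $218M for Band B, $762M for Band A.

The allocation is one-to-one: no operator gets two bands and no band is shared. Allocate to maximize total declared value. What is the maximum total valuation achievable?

Maximum total: $5012M

Optimal: PeakComm→Band B ($522M), ClearBand→Band C ($791M), AzureWave→Band E ($961M), NorthTel→Band A ($917M), TerraLink→Band G ($854M), OrbitCom→Band F ($967M) — total 522+791+961+917+854+967 = $5012M.
Max-entry greedy (repeatedly take the single best remaining cell) gives $4823M, worse by 189.
Next-best assignment: PeakComm→Band A, ClearBand→Band C, AzureWave→Band E, NorthTel→Band B, TerraLink→Band G, OrbitCom→Band F = $4953M.
Swapping ClearBand↔TerraLink (ClearBand→Band G $202M, TerraLink→Band C $244M) loses 1199.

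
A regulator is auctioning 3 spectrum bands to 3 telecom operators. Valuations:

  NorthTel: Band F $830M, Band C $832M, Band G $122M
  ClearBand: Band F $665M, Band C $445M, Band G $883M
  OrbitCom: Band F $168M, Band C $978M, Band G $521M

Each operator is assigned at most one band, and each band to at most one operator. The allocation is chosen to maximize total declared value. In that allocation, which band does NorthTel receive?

NorthTel receives Band F.

Optimal: NorthTel→Band F ($830M), ClearBand→Band G ($883M), OrbitCom→Band C ($978M) — total 830+883+978 = $2691M.
Swapping ClearBand↔OrbitCom (ClearBand→Band C $445M, OrbitCom→Band G $521M) loses 895.
No other one-to-one assignment exceeds $2691M.
NorthTel's own top band is Band C ($832M), but forcing NorthTel→Band C and reassigning the rest optimally gives only $2018M — worse by 673.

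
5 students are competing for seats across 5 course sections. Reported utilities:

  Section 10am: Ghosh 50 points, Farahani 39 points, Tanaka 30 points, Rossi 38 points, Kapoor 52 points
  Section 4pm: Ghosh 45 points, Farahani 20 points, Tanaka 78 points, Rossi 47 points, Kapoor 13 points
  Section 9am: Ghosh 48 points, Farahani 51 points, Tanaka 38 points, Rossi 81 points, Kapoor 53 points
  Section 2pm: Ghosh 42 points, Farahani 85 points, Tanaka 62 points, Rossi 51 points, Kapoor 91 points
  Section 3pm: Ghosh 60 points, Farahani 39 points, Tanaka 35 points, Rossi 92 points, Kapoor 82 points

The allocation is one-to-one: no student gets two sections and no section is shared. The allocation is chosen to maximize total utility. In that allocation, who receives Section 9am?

Rossi receives Section 9am.

This is a one-to-one assignment (maximum-weight bipartite matching).
Optimal: Ghosh→Section 10am (50 points), Farahani→Section 2pm (85 points), Tanaka→Section 4pm (78 points), Rossi→Section 9am (81 points), Kapoor→Section 3pm (82 points) — total 50+85+78+81+82 = 376 points.
Column-greedy (each section in turn goes to its best remaining student) gives 356 points, worse by 20.
Swapping Tanaka↔Kapoor (Tanaka→Section 3pm 35 points, Kapoor→Section 4pm 13 points) loses 112.
Rossi's own top section is Section 3pm (92 points), but forcing Rossi→Section 3pm and reassigning the rest optimally gives only 362 points — worse by 14.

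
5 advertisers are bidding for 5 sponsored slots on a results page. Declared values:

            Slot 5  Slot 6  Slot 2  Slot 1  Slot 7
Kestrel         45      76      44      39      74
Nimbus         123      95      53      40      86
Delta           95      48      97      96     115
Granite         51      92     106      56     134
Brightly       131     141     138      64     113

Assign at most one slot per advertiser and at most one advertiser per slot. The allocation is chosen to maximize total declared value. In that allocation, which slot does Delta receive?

Delta receives Slot 1.

This is a one-to-one assignment (maximum-weight bipartite matching).
Optimal: Kestrel→Slot 6 ($76), Nimbus→Slot 5 ($123), Delta→Slot 1 ($96), Granite→Slot 7 ($134), Brightly→Slot 2 ($138) — total 76+123+96+134+138 = $567.
Row-greedy (each advertiser in turn takes its best remaining slot) gives $484, worse by 83.
Delta's own top slot is Slot 7 ($115), but forcing Delta→Slot 7 and reassigning the rest optimally gives only $524 — worse by 43.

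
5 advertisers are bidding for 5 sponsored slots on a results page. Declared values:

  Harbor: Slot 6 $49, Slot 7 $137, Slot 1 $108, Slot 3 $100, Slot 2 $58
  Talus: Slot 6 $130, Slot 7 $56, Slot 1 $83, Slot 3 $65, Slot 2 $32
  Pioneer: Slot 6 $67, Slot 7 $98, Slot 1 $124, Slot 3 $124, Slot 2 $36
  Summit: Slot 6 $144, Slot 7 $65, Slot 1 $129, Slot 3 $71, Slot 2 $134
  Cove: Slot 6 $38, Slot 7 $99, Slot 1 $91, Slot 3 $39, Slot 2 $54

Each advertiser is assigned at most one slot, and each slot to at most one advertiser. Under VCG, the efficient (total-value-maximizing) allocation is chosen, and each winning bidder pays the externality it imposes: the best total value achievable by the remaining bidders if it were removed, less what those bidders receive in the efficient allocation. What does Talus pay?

Efficient allocation: Harbor→Slot 7 ($137), Talus→Slot 6 ($130), Pioneer→Slot 3 ($124), Summit→Slot 2 ($134), Cove→Slot 1 ($91); total welfare W = $616.
Talus receives Slot 6 at value $130, so the others get W − 130 = $486.
Without Talus: best allocation of the remaining 4 bidders over all 5 slots is Harbor→Slot 7 ($137), Pioneer→Slot 3 ($124), Summit→Slot 6 ($144), Cove→Slot 1 ($91), total $496.
VCG payment = (others' best without Talus) − (others' welfare with Talus) = 496 − 486 = $10.

Talus pays $10.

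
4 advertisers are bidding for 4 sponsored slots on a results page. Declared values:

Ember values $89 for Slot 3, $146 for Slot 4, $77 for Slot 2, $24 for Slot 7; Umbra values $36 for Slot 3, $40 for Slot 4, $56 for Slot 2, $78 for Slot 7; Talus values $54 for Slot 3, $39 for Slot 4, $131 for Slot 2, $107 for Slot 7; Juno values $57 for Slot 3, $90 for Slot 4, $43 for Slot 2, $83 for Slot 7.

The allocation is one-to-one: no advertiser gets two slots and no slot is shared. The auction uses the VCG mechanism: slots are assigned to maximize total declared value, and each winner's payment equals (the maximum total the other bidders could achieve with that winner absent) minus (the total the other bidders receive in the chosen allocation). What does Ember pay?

Efficient allocation: Ember→Slot 4 ($146), Umbra→Slot 7 ($78), Talus→Slot 2 ($131), Juno→Slot 3 ($57); total welfare W = $412.
Ember receives Slot 4 at value $146, so the others get W − 146 = $266.
Without Ember: best allocation of the remaining 3 bidders over all 4 slots is Umbra→Slot 7 ($78), Talus→Slot 2 ($131), Juno→Slot 4 ($90), total $299.
VCG payment = (others' best without Ember) − (others' welfare with Ember) = 299 − 266 = $33.

Ember pays $33.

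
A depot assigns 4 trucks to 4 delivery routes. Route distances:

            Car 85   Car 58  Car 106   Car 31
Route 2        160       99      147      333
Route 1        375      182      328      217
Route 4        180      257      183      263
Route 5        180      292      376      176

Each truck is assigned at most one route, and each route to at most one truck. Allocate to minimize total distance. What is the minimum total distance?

Treat this as an assignment problem: match each truck to one route.
Optimal: Car 85→Route 5 (180 km), Car 58→Route 2 (99 km), Car 106→Route 4 (183 km), Car 31→Route 1 (217 km) — total 180+99+183+217 = 679 km.
Row-greedy (each truck in turn takes its cheapest remaining route) gives 701 km, worse by 22.
Next-best assignment: Car 85→Route 4, Car 58→Route 1, Car 106→Route 2, Car 31→Route 5 = 685 km.
Swapping Car 31↔Car 85 (Car 31→Route 5 176 km, Car 85→Route 1 375 km) adds 154.

Minimum total: 679 km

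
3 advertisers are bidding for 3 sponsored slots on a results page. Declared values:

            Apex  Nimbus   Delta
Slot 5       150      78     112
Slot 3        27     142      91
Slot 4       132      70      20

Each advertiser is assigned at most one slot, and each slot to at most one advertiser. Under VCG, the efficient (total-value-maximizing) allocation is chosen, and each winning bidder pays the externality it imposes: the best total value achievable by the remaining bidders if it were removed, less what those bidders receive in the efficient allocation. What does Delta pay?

Delta pays $18.

Efficient allocation: Apex→Slot 4 ($132), Nimbus→Slot 3 ($142), Delta→Slot 5 ($112); total welfare W = $386.
Delta receives Slot 5 at value $112, so the others get W − 112 = $274.
Without Delta: best allocation of the remaining 2 bidders over all 3 slots is Apex→Slot 5 ($150), Nimbus→Slot 3 ($142), total $292.
VCG payment = (others' best without Delta) − (others' welfare with Delta) = 292 − 274 = $18.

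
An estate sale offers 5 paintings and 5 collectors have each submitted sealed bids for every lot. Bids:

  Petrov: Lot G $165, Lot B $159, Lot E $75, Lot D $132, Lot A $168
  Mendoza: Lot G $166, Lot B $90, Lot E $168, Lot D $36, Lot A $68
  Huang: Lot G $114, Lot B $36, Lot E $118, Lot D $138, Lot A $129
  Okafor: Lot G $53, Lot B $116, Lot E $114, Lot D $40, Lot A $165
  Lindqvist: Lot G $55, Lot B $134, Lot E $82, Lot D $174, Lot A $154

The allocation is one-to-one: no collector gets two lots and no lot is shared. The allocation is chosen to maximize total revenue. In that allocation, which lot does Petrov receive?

Petrov receives Lot B.

This is the linear assignment problem.
Optimal: Petrov→Lot B ($159), Mendoza→Lot G ($166), Huang→Lot E ($118), Okafor→Lot A ($165), Lindqvist→Lot D ($174) — total 159+166+118+165+174 = $782.
Max-entry greedy (repeatedly take the single best remaining cell) gives $740, worse by 42.
Next-best assignment: Petrov→Lot B, Mendoza→Lot E, Huang→Lot G, Okafor→Lot A, Lindqvist→Lot D = $780.
No other one-to-one assignment exceeds $782.
Petrov's own top lot is Lot A ($168), but forcing Petrov→Lot A and reassigning the rest optimally gives only $742 — worse by 40.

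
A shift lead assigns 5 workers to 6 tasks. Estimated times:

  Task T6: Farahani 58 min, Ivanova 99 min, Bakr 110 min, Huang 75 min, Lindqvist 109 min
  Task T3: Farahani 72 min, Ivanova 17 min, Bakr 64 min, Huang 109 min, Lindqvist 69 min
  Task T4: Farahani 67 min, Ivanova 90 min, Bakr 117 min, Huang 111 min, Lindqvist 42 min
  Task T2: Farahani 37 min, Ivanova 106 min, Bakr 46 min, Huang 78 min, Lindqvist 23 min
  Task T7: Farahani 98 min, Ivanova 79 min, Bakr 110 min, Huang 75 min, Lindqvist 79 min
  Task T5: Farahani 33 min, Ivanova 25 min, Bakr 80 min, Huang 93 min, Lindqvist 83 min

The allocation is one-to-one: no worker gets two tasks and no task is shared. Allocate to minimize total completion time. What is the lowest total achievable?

Minimum total: 213 min

Optimal: Farahani→Task T5 (33 min), Ivanova→Task T3 (17 min), Bakr→Task T2 (46 min), Huang→Task T6 (75 min), Lindqvist→Task T4 (42 min) — total 33+17+46+75+42 = 213 min.
Min-entry greedy (repeatedly take the single cheapest remaining cell) gives 258 min, worse by 45.
Swapping Lindqvist↔Huang (Lindqvist→Task T6 109 min, Huang→Task T4 111 min) adds 103.
Checked against all permutations: 213 min is optimal.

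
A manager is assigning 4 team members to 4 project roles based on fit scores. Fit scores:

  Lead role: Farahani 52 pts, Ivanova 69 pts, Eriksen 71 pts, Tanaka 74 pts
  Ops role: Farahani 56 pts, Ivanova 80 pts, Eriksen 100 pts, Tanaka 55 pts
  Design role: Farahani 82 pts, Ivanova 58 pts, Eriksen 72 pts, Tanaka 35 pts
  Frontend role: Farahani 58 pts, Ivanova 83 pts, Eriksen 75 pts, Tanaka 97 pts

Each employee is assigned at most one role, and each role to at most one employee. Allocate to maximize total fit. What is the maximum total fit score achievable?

Treat this as an assignment problem: match each employee to one role.
Optimal: Farahani→Design role (82 pts), Ivanova→Lead role (69 pts), Eriksen→Ops role (100 pts), Tanaka→Frontend role (97 pts) — total 82+69+100+97 = 348 pts.
Next-best assignment: Farahani→Design role, Ivanova→Frontend role, Eriksen→Ops role, Tanaka→Lead role = 339 pts.
Swapping Eriksen↔Tanaka (Eriksen→Frontend role 75 pts, Tanaka→Ops role 55 pts) loses 67.
Every other assignment is strictly worse.

Maximum total: 348 pts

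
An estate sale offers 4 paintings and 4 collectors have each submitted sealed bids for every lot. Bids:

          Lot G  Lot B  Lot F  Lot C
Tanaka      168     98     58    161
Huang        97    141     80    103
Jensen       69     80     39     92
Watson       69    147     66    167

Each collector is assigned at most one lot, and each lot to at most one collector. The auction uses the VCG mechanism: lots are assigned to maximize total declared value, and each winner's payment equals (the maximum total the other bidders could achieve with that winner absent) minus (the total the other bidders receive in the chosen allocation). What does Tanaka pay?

Efficient allocation: Tanaka→Lot G ($168), Huang→Lot B ($141), Jensen→Lot F ($39), Watson→Lot C ($167); total welfare W = $515.
Tanaka receives Lot G at value $168, so the others get W − 168 = $347.
Without Tanaka: best allocation of the remaining 3 bidders over all 4 lots is Huang→Lot B ($141), Jensen→Lot G ($69), Watson→Lot C ($167), total $377.
VCG payment = (others' best without Tanaka) − (others' welfare with Tanaka) = 377 − 347 = $30.

Tanaka pays $30.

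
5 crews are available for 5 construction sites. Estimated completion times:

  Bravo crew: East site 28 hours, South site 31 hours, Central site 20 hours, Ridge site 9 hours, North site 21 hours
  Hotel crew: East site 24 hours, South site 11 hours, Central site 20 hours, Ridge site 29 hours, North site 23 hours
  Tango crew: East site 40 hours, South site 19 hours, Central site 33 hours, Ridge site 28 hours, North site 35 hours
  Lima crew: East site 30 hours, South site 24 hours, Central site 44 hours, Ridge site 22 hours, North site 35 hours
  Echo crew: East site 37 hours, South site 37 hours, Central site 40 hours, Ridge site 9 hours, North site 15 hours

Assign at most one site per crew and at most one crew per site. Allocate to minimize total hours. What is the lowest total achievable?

This is the linear assignment problem.
Optimal: Bravo crew→Ridge site (9 hours), Hotel crew→Central site (20 hours), Tango crew→South site (19 hours), Lima crew→East site (30 hours), Echo crew→North site (15 hours) — total 9+20+19+30+15 = 93 hours.
Row-greedy (each crew in turn takes its cheapest remaining site) gives 98 hours, worse by 5.
Swapping Hotel crew↔Tango crew (Hotel crew→South site 11 hours, Tango crew→Central site 33 hours) adds 5.

Minimum total: 93 hours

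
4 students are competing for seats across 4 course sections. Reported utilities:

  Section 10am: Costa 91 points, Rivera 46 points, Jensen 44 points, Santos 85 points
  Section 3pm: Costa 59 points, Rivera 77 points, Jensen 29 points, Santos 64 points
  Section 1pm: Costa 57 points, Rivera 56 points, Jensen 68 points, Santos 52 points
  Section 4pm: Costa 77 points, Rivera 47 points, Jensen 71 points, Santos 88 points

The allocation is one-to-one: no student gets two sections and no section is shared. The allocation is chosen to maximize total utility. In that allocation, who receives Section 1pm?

Jensen receives Section 1pm.

Treat this as an assignment problem: match each student to one section.
Optimal: Costa→Section 10am (91 points), Rivera→Section 3pm (77 points), Jensen→Section 1pm (68 points), Santos→Section 4pm (88 points) — total 91+77+68+88 = 324 points.
Next-best assignment: Costa→Section 4pm, Rivera→Section 3pm, Jensen→Section 1pm, Santos→Section 10am = 307 points.
Swapping Rivera↔Santos (Rivera→Section 4pm 47 points, Santos→Section 3pm 64 points) loses 54.
Jensen's own top section is Section 4pm (71 points), but forcing Jensen→Section 4pm and reassigning the rest optimally gives only 291 points — worse by 33.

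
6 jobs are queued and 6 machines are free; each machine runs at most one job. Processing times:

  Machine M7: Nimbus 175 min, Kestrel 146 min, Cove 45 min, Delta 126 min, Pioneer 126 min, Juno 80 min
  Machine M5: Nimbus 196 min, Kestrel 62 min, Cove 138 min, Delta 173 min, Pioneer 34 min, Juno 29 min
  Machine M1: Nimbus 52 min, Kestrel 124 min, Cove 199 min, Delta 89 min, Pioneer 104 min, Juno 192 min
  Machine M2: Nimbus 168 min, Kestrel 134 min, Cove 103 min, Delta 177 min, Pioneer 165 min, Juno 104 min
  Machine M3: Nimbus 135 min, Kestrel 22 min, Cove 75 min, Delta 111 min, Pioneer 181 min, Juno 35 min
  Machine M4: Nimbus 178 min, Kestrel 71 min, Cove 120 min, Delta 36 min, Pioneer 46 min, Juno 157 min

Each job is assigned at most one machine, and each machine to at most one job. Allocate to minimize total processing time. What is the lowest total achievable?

This is the linear assignment problem.
Optimal: Nimbus→Machine M1 (52 min), Kestrel→Machine M3 (22 min), Cove→Machine M7 (45 min), Delta→Machine M4 (36 min), Pioneer→Machine M5 (34 min), Juno→Machine M2 (104 min) — total 52+22+45+36+34+104 = 293 min.
Column-greedy (each machine in turn goes to its cheapest remaining job) gives 417 min, worse by 124.
Next-best assignment: Nimbus→Machine M1, Kestrel→Machine M3, Cove→Machine M2, Delta→Machine M4, Pioneer→Machine M5, Juno→Machine M7 = 327 min.

Minimum total: 293 min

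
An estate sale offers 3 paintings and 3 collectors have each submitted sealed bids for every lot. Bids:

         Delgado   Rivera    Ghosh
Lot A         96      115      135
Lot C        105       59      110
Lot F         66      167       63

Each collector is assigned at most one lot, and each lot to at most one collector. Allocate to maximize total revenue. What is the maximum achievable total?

Max total: $407

This is a one-to-one assignment (maximum-weight bipartite matching).
Optimal: Delgado→Lot C ($105), Rivera→Lot F ($167), Ghosh→Lot A ($135) — total 105+167+135 = $407.
Swapping Rivera↔Delgado (Rivera→Lot C $59, Delgado→Lot F $66) loses 147.
Checked against all permutations: $407 is optimal.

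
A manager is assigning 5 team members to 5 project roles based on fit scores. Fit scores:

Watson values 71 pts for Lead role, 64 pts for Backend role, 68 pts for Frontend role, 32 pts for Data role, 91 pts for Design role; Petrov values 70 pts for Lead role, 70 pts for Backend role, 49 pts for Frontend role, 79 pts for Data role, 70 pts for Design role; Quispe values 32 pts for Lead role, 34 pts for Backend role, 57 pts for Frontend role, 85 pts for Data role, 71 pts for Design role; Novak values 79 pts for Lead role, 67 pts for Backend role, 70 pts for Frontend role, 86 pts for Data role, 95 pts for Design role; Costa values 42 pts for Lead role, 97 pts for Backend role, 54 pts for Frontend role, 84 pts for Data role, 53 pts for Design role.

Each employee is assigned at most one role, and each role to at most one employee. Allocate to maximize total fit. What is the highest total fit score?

Maximum total: 415 pts

This is the linear assignment problem.
Optimal: Watson→Frontend role (68 pts), Petrov→Lead role (70 pts), Quispe→Data role (85 pts), Novak→Design role (95 pts), Costa→Backend role (97 pts) — total 68+70+85+95+97 = 415 pts.
Row-greedy (each employee in turn takes its best remaining role) gives 403 pts, worse by 12.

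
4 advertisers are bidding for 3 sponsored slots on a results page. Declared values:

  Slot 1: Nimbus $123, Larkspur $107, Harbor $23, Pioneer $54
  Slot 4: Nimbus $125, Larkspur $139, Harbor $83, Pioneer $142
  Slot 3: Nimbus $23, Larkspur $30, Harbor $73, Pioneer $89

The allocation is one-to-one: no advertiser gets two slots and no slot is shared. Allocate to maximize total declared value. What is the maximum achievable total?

Optimal: Nimbus→Slot 1 ($123), Larkspur→Slot 4 ($139), Pioneer→Slot 3 ($89) — total 123+139+89 = $351.
Max-entry greedy (repeatedly take the single best remaining cell) gives $338, worse by 13.

Maximum total: $351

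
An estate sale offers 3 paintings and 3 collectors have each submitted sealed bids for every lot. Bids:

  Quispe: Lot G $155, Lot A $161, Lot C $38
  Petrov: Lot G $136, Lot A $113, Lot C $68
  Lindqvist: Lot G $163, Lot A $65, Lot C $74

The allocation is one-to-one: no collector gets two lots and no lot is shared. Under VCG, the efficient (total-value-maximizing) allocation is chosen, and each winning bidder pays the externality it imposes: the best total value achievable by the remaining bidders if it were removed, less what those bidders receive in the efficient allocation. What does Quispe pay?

Efficient allocation: Quispe→Lot A ($161), Petrov→Lot C ($68), Lindqvist→Lot G ($163); total welfare W = $392.
Quispe receives Lot A at value $161, so the others get W − 161 = $231.
Without Quispe: best allocation of the remaining 2 bidders over all 3 lots is Petrov→Lot A ($113), Lindqvist→Lot G ($163), total $276.
VCG payment = (others' best without Quispe) − (others' welfare with Quispe) = 276 − 231 = $45.

Quispe pays $45.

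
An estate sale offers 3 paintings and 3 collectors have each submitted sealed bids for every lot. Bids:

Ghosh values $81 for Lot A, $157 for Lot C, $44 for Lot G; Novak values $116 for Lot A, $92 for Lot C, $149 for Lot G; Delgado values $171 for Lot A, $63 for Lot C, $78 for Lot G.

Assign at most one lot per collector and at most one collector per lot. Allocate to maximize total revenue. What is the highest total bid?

Maximum total: $477

This is a one-to-one assignment (maximum-weight bipartite matching).
Optimal: Ghosh→Lot C ($157), Novak→Lot G ($149), Delgado→Lot A ($171) — total 157+149+171 = $477.
No other one-to-one assignment exceeds $477.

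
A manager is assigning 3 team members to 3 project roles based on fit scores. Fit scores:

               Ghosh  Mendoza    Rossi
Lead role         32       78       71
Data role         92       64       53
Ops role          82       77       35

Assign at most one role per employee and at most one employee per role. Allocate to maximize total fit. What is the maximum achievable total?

Maximum total: 240 pts

This is a one-to-one assignment (maximum-weight bipartite matching).
Optimal: Ghosh→Data role (92 pts), Mendoza→Ops role (77 pts), Rossi→Lead role (71 pts) — total 92+77+71 = 240 pts.
Row-greedy (each employee in turn takes its best remaining role) gives 205 pts, worse by 35.
Next-best assignment: Ghosh→Ops role, Mendoza→Data role, Rossi→Lead role = 217 pts.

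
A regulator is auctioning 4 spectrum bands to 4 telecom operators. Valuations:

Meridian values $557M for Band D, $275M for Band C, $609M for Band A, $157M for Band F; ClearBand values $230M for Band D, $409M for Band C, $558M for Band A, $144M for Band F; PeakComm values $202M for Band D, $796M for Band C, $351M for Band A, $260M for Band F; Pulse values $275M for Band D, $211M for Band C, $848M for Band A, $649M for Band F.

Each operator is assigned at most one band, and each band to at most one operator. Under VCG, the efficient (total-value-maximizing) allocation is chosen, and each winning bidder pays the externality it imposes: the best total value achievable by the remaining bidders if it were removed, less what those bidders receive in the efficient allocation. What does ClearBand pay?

ClearBand pays $199M.

Efficient allocation: Meridian→Band D ($557M), ClearBand→Band A ($558M), PeakComm→Band C ($796M), Pulse→Band F ($649M); total welfare W = $2560M.
ClearBand receives Band A at value $558M, so the others get W − 558 = $2002M.
Without ClearBand: best allocation of the remaining 3 bidders over all 4 bands is Meridian→Band D ($557M), PeakComm→Band C ($796M), Pulse→Band A ($848M), total $2201M.
VCG payment = (others' best without ClearBand) − (others' welfare with ClearBand) = 2201 − 2002 = $199M.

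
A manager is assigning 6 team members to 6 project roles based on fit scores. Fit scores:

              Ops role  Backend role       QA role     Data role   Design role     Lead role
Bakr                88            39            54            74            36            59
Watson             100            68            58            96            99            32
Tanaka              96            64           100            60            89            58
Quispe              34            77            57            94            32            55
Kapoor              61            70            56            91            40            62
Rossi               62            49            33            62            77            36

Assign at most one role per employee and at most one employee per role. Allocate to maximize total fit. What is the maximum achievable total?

Max total: 504 pts

Optimal: Bakr→Lead role (59 pts), Watson→Ops role (100 pts), Tanaka→QA role (100 pts), Quispe→Backend role (77 pts), Kapoor→Data role (91 pts), Rossi→Design role (77 pts) — total 59+100+100+77+91+77 = 504 pts.
Max-entry greedy (repeatedly take the single best remaining cell) gives 500 pts, worse by 4.
Next-best assignment: Bakr→Ops role, Watson→Data role, Tanaka→QA role, Quispe→Backend role, Kapoor→Lead role, Rossi→Design role = 500 pts.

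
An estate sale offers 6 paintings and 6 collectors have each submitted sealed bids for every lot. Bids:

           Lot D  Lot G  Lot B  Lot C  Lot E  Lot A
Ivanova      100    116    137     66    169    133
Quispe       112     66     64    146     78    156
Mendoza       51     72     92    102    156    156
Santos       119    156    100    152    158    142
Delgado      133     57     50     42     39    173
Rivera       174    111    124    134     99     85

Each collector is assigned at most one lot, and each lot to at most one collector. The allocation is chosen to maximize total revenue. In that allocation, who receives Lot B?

Ivanova receives Lot B.

This is a one-to-one assignment (maximum-weight bipartite matching).
Optimal: Ivanova→Lot B ($137), Quispe→Lot C ($146), Mendoza→Lot E ($156), Santos→Lot G ($156), Delgado→Lot A ($173), Rivera→Lot D ($174) — total 137+146+156+156+173+174 = $942.
Max-entry greedy (repeatedly take the single best remaining cell) gives $910, worse by 32.
Next-best assignment: Ivanova→Lot E, Quispe→Lot C, Mendoza→Lot B, Santos→Lot G, Delgado→Lot A, Rivera→Lot D = $910.
Swapping Ivanova↔Rivera (Ivanova→Lot D $100, Rivera→Lot B $124) loses 87.
Ivanova's own top lot is Lot E ($169), but forcing Ivanova→Lot E and reassigning the rest optimally gives only $910 — worse by 32.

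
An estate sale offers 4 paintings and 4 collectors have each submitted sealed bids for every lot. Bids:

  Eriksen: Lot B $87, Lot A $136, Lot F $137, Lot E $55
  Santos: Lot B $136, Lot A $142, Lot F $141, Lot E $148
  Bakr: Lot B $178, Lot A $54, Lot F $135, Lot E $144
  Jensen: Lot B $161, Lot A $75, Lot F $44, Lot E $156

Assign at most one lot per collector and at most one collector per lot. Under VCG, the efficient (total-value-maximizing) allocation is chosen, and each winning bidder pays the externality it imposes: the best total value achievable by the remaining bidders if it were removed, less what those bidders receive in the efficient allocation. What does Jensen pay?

Efficient allocation: Eriksen→Lot F ($137), Santos→Lot A ($142), Bakr→Lot B ($178), Jensen→Lot E ($156); total welfare W = $613.
Jensen receives Lot E at value $156, so the others get W − 156 = $457.
Without Jensen: best allocation of the remaining 3 bidders over all 4 lots is Eriksen→Lot F ($137), Santos→Lot E ($148), Bakr→Lot B ($178), total $463.
VCG payment = (others' best without Jensen) − (others' welfare with Jensen) = 463 − 457 = $6.

Jensen pays $6.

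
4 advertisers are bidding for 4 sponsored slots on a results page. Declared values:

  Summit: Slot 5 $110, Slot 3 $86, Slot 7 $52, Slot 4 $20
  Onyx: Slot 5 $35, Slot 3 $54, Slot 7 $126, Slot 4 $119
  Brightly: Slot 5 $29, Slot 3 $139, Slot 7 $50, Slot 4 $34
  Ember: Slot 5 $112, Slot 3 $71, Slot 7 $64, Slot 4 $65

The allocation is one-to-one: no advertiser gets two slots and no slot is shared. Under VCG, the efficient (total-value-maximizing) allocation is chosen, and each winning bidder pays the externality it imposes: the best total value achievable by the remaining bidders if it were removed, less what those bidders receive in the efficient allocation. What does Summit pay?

Summit pays $47.

Efficient allocation: Summit→Slot 5 ($110), Onyx→Slot 7 ($126), Brightly→Slot 3 ($139), Ember→Slot 4 ($65); total welfare W = $440.
Summit receives Slot 5 at value $110, so the others get W − 110 = $330.
Without Summit: best allocation of the remaining 3 bidders over all 4 slots is Onyx→Slot 7 ($126), Brightly→Slot 3 ($139), Ember→Slot 5 ($112), total $377.
VCG payment = (others' best without Summit) − (others' welfare with Summit) = 377 − 330 = $47.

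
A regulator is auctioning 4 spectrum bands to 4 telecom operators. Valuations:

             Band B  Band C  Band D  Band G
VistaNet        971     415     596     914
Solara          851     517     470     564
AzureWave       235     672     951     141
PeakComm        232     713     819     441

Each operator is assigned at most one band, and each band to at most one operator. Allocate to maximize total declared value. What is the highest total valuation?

Optimal: VistaNet→Band G ($914M), Solara→Band B ($851M), AzureWave→Band D ($951M), PeakComm→Band C ($713M) — total 914+851+951+713 = $3429M.
Max-entry greedy (repeatedly take the single best remaining cell) gives $3199M, worse by 230.
Next-best assignment: VistaNet→Band G, Solara→Band B, AzureWave→Band C, PeakComm→Band D = $3256M.
Checked against all permutations: $3429M is optimal.

Maximum total: $3429M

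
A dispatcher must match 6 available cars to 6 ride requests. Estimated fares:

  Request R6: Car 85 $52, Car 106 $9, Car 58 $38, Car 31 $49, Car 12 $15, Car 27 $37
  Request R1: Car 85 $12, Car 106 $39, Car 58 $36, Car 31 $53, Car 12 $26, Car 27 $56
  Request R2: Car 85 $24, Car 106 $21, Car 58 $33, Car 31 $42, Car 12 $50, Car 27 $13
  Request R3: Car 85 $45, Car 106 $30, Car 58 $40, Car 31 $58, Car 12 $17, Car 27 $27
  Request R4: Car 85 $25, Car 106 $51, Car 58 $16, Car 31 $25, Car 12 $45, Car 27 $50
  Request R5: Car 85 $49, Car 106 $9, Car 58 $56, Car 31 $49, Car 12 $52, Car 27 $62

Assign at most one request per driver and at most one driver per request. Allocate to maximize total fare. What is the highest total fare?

This is the linear assignment problem.
Optimal: Car 85→Request R6 ($52), Car 106→Request R4 ($51), Car 58→Request R5 ($56), Car 31→Request R3 ($58), Car 12→Request R2 ($50), Car 27→Request R1 ($56) — total 52+51+56+58+50+56 = $323.
Max-entry greedy (repeatedly take the single best remaining cell) gives $309, worse by 14.
No other one-to-one assignment exceeds $323.

Max total: $323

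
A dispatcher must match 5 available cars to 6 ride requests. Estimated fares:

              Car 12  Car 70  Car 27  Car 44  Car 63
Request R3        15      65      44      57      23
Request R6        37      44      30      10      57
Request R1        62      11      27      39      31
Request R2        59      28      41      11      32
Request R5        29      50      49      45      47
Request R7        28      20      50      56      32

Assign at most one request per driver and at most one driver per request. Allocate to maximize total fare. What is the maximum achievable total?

Maximum total: $289

Optimal: Car 12→Request R1 ($62), Car 70→Request R3 ($65), Car 27→Request R5 ($49), Car 44→Request R7 ($56), Car 63→Request R6 ($57) — total 62+65+49+56+57 = $289.
Column-greedy (each request in turn goes to its best remaining driver) gives $270, worse by 19.
Next-best assignment: Car 12→Request R2, Car 70→Request R3, Car 27→Request R5, Car 44→Request R7, Car 63→Request R6 = $286.
Swapping Car 63↔Car 27 (Car 63→Request R5 $47, Car 27→Request R6 $30) loses 29.
Every other assignment is strictly worse.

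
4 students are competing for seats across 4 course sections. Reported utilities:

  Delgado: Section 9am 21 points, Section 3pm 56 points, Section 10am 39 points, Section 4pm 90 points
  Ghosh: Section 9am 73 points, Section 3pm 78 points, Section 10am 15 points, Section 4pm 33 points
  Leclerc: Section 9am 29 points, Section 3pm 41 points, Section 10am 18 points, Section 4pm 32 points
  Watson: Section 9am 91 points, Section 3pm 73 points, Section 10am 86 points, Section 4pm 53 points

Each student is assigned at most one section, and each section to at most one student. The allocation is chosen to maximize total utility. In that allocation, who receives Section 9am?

Ghosh receives Section 9am.

This is the linear assignment problem.
Optimal: Delgado→Section 4pm (90 points), Ghosh→Section 9am (73 points), Leclerc→Section 3pm (41 points), Watson→Section 10am (86 points) — total 90+73+41+86 = 290 points.
Row-greedy (each student in turn takes its best remaining section) gives 283 points, worse by 7.
Ghosh's own top section is Section 3pm (78 points), but forcing Ghosh→Section 3pm and reassigning the rest optimally gives only 283 points — worse by 7.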